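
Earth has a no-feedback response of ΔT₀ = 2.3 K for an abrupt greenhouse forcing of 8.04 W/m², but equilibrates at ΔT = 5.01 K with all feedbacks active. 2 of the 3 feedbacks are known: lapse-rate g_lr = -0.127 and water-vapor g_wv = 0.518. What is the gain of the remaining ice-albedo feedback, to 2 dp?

0.15

Amplification A = ΔT/ΔT₀ = 5.01/2.3 = 2.178.
Total gain g = 1 − 1/A = 1 − 1/2.178 = 0.5409.
Known gains sum to -0.127 + 0.518 = 0.391.
g_ice = 0.5409 − 0.391 = 0.15.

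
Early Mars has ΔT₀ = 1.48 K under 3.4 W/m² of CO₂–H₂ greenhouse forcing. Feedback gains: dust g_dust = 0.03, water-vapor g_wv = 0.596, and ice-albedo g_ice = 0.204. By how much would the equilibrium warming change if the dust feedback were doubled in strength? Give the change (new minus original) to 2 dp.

1.87 K

Original: g = 0.83, ΔT = 1.48/(1−0.83) = 8.7059 K.
With doubled dust: g' = 0.86, ΔT' = 1.48/(1−0.86) = 10.5714 K.
Change = 10.5714 − 8.7059 = 1.87 K.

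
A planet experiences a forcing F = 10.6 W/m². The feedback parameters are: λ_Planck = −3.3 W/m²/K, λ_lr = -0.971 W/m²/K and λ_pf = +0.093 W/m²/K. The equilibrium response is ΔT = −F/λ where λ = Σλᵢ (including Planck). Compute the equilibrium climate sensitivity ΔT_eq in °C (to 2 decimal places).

2.54 °C

Net feedback parameter λ = (−3.3) + (-0.971) + (+0.093) = -4.178 W/m²/K.
ΔT = −F/λ = −10.6/(-4.178) = 2.54 °C.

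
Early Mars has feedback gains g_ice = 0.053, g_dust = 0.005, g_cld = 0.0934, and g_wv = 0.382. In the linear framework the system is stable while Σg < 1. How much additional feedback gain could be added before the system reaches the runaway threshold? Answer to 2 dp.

Current total gain = 0.053 + 0.005 + 0.0934 + 0.382 = 0.5334.
Margin to runaway = 1 − 0.5334 = 0.47.

0.47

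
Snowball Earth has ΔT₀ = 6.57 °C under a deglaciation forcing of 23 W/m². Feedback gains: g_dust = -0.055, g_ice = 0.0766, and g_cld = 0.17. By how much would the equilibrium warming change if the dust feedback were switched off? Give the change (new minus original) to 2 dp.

0.59 °C

Original: g = 0.1916, ΔT = 6.57/(1−0.1916) = 8.1272 °C.
Without dust: g' = 0.2466, ΔT' = 6.57/(1−0.2466) = 8.7205 °C.
Change = 8.7205 − 8.1272 = 0.59 °C.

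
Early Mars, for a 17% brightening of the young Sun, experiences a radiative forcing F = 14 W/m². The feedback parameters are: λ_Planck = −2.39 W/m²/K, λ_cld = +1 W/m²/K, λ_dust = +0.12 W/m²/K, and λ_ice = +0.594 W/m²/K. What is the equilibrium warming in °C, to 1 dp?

20.7 °C

Net feedback parameter λ = (−2.39) + (+1) + (+0.12) + (+0.594) = -0.676 W/m²/K.
ΔT = −F/λ = −14/(-0.676) = 20.7 °C.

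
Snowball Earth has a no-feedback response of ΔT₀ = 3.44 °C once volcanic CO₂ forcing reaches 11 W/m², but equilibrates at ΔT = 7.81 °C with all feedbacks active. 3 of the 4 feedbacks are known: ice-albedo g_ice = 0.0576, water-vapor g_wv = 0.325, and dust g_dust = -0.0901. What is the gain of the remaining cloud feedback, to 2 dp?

Amplification A = ΔT/ΔT₀ = 7.81/3.44 = 2.27.
Total gain g = 1 − 1/A = 1 − 1/2.27 = 0.5595.
Known gains sum to 0.0576 + 0.325 − 0.0901 = 0.2925.
g_cld = 0.5595 − 0.2925 = 0.27.

0.27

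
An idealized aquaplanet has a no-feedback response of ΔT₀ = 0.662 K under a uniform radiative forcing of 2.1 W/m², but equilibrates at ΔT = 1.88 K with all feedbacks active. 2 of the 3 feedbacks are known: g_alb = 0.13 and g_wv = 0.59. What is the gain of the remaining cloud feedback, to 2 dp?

-0.07

Amplification A = ΔT/ΔT₀ = 1.88/0.662 = 2.84.
Total gain g = 1 − 1/A = 1 − 1/2.84 = 0.6479.
Known gains sum to 0.13 + 0.59 = 0.72.
g_cld = 0.6479 − 0.72 = -0.07.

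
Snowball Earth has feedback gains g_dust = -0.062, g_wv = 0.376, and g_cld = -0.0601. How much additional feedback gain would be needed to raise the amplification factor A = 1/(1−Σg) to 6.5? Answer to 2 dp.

0.59

Current total gain = 0.2539.
Target gain for A = 6.5: g* = 1 − 1/6.5 = 0.8462.
Additional gain needed = 0.8462 − 0.2539 = 0.59.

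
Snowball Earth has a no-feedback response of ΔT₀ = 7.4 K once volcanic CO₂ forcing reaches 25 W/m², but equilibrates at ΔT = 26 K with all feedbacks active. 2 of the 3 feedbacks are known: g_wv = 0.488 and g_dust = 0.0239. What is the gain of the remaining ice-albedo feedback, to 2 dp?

Amplification A = ΔT/ΔT₀ = 26/7.4 = 3.514.
Total gain g = 1 − 1/A = 1 − 1/3.514 = 0.7154.
Known gains sum to 0.488 + 0.0239 = 0.5119.
g_ice = 0.7154 − 0.5119 = 0.20.

0.20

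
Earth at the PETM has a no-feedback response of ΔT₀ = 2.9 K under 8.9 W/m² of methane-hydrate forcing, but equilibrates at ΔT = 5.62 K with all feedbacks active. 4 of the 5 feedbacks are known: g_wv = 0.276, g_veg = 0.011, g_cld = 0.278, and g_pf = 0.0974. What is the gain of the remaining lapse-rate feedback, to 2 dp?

-0.18

Amplification A = ΔT/ΔT₀ = 5.62/2.9 = 1.938.
Total gain g = 1 − 1/A = 1 − 1/1.938 = 0.484.
Known gains sum to 0.276 + 0.011 + 0.278 + 0.0974 = 0.6624.
g_lr = 0.484 − 0.6624 = -0.18.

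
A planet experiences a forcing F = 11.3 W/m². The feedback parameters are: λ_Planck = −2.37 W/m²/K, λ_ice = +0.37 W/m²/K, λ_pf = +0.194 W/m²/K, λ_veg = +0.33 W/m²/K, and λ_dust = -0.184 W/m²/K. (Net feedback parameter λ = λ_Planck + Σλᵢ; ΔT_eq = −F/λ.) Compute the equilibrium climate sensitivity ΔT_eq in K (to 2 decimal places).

6.81 K

Net feedback parameter λ = (−2.37) + (+0.37) + (+0.194) + (+0.33) + (-0.184) = -1.66 W/m²/K.
ΔT = −F/λ = −11.3/(-1.66) = 6.81 K.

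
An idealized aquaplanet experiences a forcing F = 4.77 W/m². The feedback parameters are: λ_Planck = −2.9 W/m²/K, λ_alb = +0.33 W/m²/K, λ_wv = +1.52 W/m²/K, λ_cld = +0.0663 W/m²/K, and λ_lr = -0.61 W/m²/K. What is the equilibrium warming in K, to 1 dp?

Net feedback parameter λ = (−2.9) + (+0.33) + (+1.52) + (+0.0663) + (-0.61) = -1.5937 W/m²/K.
ΔT = −F/λ = −4.77/(-1.5937) = 3.0 K.

3.0 K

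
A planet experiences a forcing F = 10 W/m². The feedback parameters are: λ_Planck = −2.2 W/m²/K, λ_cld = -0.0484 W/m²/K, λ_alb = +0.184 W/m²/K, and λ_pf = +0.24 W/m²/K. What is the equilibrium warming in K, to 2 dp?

Net feedback parameter λ = (−2.2) + (-0.0484) + (+0.184) + (+0.24) = -1.8244 W/m²/K.
ΔT = −F/λ = −10/(-1.8244) = 5.48 K.

5.48 K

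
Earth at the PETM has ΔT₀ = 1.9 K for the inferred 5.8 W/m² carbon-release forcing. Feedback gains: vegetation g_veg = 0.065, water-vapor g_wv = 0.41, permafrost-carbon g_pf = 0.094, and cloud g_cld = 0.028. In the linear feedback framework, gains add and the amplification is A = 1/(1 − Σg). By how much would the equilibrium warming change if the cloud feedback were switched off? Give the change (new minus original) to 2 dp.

-0.31 K

Original: g = 0.597, ΔT = 1.9/(1−0.597) = 4.7146 K.
Without cloud: g' = 0.569, ΔT' = 1.9/(1−0.569) = 4.4084 K.
Change = 4.4084 − 4.7146 = -0.31 K.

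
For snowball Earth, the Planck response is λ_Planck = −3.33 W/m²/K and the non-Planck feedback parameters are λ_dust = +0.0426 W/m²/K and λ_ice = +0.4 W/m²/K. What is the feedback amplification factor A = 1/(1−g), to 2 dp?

1.15

Convert to gains: g_dust = 0.0426/3.33 = 0.01279; g_ice = 0.4/3.33 = 0.1201.
Total gain g = 0.13289.
A = 1/(1 − 0.13289) = 1.15.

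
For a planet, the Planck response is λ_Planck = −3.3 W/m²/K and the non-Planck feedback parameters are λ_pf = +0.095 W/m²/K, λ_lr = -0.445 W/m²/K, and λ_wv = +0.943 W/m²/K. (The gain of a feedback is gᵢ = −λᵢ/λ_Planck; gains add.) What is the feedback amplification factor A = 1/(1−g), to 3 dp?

1.219

Convert to gains: g_pf = 0.095/3.3 = 0.02879; g_lr = -0.445/3.3 = -0.1348; g_wv = 0.943/3.3 = 0.2858.
Total gain g = 0.17979.
A = 1/(1 − 0.17979) = 1.219.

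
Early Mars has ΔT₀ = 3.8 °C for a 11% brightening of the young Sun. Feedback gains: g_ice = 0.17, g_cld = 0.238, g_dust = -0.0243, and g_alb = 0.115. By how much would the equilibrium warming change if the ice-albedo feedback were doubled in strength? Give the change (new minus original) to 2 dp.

3.89 °C

Original: g = 0.4987, ΔT = 3.8/(1−0.4987) = 7.5803 °C.
With doubled ice-albedo: g' = 0.6687, ΔT' = 3.8/(1−0.6687) = 11.4700 °C.
Change = 11.4700 − 7.5803 = 3.89 °C.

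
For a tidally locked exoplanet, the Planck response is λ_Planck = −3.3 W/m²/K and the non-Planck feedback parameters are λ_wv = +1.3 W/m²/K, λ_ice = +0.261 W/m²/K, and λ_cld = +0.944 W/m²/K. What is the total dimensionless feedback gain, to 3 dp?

0.759

Convert to gains: g_wv = 1.3/3.3 = 0.3939; g_ice = 0.261/3.3 = 0.07909; g_cld = 0.944/3.3 = 0.2861.
Total gain g = 0.75909.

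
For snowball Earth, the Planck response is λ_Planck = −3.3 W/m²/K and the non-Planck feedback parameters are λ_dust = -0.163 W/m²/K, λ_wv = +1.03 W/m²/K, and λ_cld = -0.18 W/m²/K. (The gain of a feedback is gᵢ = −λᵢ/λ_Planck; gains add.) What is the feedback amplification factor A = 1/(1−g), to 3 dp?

Convert to gains: g_dust = -0.163/3.3 = -0.04939; g_wv = 1.03/3.3 = 0.3121; g_cld = -0.18/3.3 = -0.05455.
Total gain g = 0.20816.
A = 1/(1 − 0.20816) = 1.263.

1.263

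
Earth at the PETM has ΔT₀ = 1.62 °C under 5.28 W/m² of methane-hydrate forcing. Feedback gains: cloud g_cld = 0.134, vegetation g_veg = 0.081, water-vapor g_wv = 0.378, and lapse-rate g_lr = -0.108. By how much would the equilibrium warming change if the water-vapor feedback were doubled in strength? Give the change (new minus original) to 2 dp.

Original: g = 0.485, ΔT = 1.62/(1−0.485) = 3.1456 °C.
With doubled water-vapor: g' = 0.863, ΔT' = 1.62/(1−0.863) = 11.8248 °C.
Change = 11.8248 − 3.1456 = 8.68 °C.

8.68 °C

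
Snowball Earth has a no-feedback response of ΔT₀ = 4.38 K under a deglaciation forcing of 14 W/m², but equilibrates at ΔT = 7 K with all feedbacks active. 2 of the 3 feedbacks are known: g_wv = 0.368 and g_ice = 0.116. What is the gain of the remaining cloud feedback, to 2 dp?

Amplification A = ΔT/ΔT₀ = 7/4.38 = 1.598.
Total gain g = 1 − 1/A = 1 − 1/1.598 = 0.3742.
Known gains sum to 0.368 + 0.116 = 0.484.
g_cld = 0.3742 − 0.484 = -0.11.

-0.11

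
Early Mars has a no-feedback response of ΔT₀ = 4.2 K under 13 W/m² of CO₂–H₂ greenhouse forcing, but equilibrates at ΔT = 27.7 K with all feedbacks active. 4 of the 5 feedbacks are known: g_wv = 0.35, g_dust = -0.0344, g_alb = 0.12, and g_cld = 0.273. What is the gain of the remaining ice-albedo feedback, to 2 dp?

Amplification A = ΔT/ΔT₀ = 27.7/4.2 = 6.595.
Total gain g = 1 − 1/A = 1 − 1/6.595 = 0.8484.
Known gains sum to 0.35 − 0.0344 + 0.12 + 0.273 = 0.7086.
g_ice = 0.8484 − 0.7086 = 0.14.

0.14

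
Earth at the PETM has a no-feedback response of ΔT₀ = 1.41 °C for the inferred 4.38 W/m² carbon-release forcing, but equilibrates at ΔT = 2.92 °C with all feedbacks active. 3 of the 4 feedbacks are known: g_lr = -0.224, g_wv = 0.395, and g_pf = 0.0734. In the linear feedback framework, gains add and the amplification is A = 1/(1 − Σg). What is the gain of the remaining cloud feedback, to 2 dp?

Amplification A = ΔT/ΔT₀ = 2.92/1.41 = 2.071.
Total gain g = 1 − 1/A = 1 − 1/2.071 = 0.5171.
Known gains sum to -0.224 + 0.395 + 0.0734 = 0.2444.
g_cld = 0.5171 − 0.2444 = 0.27.

0.27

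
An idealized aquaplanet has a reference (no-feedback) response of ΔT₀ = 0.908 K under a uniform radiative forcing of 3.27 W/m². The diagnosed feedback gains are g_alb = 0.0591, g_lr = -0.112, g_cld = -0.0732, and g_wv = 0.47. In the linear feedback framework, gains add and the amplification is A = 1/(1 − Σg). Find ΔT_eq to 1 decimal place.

1.4 K

Total gain g = 0.0591 − 0.112 − 0.0732 + 0.47 = 0.3439.
Amplification A = 1/(1 − 0.3439) = 1.524.
ΔT = 0.908 × 1.524 = 1.4 K.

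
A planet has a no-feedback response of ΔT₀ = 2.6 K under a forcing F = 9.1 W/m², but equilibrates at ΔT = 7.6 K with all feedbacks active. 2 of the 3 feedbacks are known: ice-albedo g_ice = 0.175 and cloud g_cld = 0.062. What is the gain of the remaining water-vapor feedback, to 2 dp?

Amplification A = ΔT/ΔT₀ = 7.6/2.6 = 2.923.
Total gain g = 1 − 1/A = 1 − 1/2.923 = 0.6579.
Known gains sum to 0.175 + 0.062 = 0.237.
g_wv = 0.6579 − 0.237 = 0.42.

0.42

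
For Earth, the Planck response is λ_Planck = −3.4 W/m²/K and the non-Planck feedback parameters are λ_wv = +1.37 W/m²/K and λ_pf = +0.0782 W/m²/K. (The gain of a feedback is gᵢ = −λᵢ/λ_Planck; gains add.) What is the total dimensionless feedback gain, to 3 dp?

0.426

Convert to gains: g_wv = 1.37/3.4 = 0.4029; g_pf = 0.0782/3.4 = 0.023.
Total gain g = 0.4259.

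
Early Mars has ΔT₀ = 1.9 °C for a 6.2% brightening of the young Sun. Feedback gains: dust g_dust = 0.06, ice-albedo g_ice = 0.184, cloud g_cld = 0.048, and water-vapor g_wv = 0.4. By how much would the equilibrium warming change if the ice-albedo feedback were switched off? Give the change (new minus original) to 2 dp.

-2.31 °C

Original: g = 0.692, ΔT = 1.9/(1−0.692) = 6.1688 °C.
Without ice-albedo: g' = 0.508, ΔT' = 1.9/(1−0.508) = 3.8618 °C.
Change = 3.8618 − 6.1688 = -2.31 °C.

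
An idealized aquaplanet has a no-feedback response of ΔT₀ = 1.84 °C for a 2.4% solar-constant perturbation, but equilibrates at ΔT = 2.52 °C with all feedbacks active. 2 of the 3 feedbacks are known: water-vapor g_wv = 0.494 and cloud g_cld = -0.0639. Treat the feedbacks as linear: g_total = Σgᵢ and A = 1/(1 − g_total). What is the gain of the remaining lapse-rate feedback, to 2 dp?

-0.16

Amplification A = ΔT/ΔT₀ = 2.52/1.84 = 1.37.
Total gain g = 1 − 1/A = 1 − 1/1.37 = 0.2701.
Known gains sum to 0.494 − 0.0639 = 0.4301.
g_lr = 0.2701 − 0.4301 = -0.16.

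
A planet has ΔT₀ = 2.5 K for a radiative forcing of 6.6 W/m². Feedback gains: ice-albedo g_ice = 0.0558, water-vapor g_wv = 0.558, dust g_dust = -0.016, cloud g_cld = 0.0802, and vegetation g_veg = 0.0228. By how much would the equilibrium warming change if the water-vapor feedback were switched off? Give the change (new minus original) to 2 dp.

Original: g = 0.7008, ΔT = 2.5/(1−0.7008) = 8.3556 K.
Without water-vapor: g' = 0.1428, ΔT' = 2.5/(1−0.1428) = 2.9165 K.
Change = 2.9165 − 8.3556 = -5.44 K.

-5.44 K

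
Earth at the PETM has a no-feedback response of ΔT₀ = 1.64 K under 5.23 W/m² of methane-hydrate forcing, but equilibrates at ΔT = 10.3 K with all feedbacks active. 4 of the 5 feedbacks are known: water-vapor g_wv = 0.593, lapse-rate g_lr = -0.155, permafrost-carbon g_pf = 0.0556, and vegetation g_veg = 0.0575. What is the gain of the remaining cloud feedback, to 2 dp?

Amplification A = ΔT/ΔT₀ = 10.3/1.64 = 6.28.
Total gain g = 1 − 1/A = 1 − 1/6.28 = 0.8408.
Known gains sum to 0.593 − 0.155 + 0.0556 + 0.0575 = 0.5511.
g_cld = 0.8408 − 0.5511 = 0.29.

0.29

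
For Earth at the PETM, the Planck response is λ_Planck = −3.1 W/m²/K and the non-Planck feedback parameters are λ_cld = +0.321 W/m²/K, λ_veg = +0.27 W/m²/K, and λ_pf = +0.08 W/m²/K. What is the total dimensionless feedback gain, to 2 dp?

Convert to gains: g_cld = 0.321/3.1 = 0.1035; g_veg = 0.27/3.1 = 0.0871; g_pf = 0.08/3.1 = 0.02581.
Total gain g = 0.21641.

0.22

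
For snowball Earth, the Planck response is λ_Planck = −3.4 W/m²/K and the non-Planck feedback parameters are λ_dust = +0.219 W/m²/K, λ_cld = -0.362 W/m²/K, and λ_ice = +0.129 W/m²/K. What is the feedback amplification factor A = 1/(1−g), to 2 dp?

Convert to gains: g_dust = 0.219/3.4 = 0.06441; g_cld = -0.362/3.4 = -0.1065; g_ice = 0.129/3.4 = 0.03794.
Total gain g = -0.00415.
A = 1/(1 + 0.00415) = 1.00.

1.00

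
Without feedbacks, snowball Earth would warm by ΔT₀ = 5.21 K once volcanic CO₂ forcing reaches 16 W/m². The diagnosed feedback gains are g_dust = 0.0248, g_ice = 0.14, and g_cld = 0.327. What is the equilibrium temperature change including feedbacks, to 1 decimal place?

10.3 K

Total gain g = 0.0248 + 0.14 + 0.327 = 0.4918.
Amplification A = 1/(1 − 0.4918) = 1.968.
ΔT = 5.21 × 1.968 = 10.3 K.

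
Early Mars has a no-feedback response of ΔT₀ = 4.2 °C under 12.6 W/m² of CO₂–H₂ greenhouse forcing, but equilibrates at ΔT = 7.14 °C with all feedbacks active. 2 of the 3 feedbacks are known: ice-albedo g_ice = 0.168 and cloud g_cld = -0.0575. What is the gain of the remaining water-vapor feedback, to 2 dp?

0.30

Amplification A = ΔT/ΔT₀ = 7.14/4.2 = 1.7.
Total gain g = 1 − 1/A = 1 − 1/1.7 = 0.4118.
Known gains sum to 0.168 − 0.0575 = 0.1105.
g_wv = 0.4118 − 0.1105 = 0.30.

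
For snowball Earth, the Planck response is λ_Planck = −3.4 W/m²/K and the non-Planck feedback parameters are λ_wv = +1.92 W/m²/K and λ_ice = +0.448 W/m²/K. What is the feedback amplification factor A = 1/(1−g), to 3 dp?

Convert to gains: g_wv = 1.92/3.4 = 0.5647; g_ice = 0.448/3.4 = 0.1318.
Total gain g = 0.6965.
A = 1/(1 − 0.6965) = 3.295.

3.295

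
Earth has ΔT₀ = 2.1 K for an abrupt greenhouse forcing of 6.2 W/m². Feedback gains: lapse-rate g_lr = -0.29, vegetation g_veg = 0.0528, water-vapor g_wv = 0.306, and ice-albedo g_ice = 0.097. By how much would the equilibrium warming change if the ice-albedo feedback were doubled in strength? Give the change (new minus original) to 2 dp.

Original: g = 0.1658, ΔT = 2.1/(1−0.1658) = 2.5174 K.
With doubled ice-albedo: g' = 0.2628, ΔT' = 2.1/(1−0.2628) = 2.8486 K.
Change = 2.8486 − 2.5174 = 0.33 K.

0.33 K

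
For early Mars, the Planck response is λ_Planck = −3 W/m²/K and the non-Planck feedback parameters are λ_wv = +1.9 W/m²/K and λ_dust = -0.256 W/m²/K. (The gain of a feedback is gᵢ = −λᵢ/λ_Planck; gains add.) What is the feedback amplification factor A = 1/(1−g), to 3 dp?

Convert to gains: g_wv = 1.9/3 = 0.6333; g_dust = -0.256/3 = -0.08533.
Total gain g = 0.54797.
A = 1/(1 − 0.54797) = 2.212.

2.212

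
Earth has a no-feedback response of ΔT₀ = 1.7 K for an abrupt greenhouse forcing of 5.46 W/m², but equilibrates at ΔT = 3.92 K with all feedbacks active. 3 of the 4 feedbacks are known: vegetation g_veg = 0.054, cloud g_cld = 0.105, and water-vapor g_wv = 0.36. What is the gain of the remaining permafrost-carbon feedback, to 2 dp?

0.05

Amplification A = ΔT/ΔT₀ = 3.92/1.7 = 2.306.
Total gain g = 1 − 1/A = 1 − 1/2.306 = 0.5663.
Known gains sum to 0.054 + 0.105 + 0.36 = 0.519.
g_pf = 0.5663 − 0.519 = 0.05.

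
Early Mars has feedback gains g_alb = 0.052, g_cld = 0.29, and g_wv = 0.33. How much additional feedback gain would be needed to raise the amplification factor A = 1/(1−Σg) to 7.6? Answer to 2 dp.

0.20

Current total gain = 0.672.
Target gain for A = 7.6: g* = 1 − 1/7.6 = 0.8684.
Additional gain needed = 0.8684 − 0.672 = 0.20.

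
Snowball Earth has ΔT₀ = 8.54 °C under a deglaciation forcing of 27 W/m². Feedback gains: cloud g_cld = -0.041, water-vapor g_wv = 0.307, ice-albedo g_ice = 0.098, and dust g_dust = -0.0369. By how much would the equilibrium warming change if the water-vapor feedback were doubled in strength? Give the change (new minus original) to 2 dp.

10.65 °C

Original: g = 0.3271, ΔT = 8.54/(1−0.3271) = 12.6913 °C.
With doubled water-vapor: g' = 0.6341, ΔT' = 8.54/(1−0.6341) = 23.3397 °C.
Change = 23.3397 − 12.6913 = 10.65 °C.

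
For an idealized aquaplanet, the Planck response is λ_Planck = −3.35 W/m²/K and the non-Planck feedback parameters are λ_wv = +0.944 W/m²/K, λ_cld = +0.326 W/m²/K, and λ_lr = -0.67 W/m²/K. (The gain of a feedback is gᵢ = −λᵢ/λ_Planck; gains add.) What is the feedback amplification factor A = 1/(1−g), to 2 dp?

Convert to gains: g_wv = 0.944/3.35 = 0.2818; g_cld = 0.326/3.35 = 0.09731; g_lr = -0.67/3.35 = -0.2.
Total gain g = 0.17911.
A = 1/(1 − 0.17911) = 1.22.

1.22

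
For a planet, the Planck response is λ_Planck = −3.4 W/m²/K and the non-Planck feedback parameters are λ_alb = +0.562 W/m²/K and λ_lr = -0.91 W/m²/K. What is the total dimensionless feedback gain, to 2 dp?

Convert to gains: g_alb = 0.562/3.4 = 0.1653; g_lr = -0.91/3.4 = -0.2676.
Total gain g = -0.1023.

-0.10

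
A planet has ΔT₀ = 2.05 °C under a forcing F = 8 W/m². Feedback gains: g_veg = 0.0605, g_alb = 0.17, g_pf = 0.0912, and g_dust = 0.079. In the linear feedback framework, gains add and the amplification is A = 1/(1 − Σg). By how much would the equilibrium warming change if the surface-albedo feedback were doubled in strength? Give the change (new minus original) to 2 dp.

Original: g = 0.4007, ΔT = 2.05/(1−0.4007) = 3.4207 °C.
With doubled surface-albedo: g' = 0.5707, ΔT' = 2.05/(1−0.5707) = 4.7752 °C.
Change = 4.7752 − 3.4207 = 1.35 °C.

1.35 °C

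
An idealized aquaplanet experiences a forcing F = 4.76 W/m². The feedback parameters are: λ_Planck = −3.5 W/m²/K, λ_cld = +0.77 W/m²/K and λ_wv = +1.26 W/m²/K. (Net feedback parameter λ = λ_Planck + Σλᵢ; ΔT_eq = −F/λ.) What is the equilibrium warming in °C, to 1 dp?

Net feedback parameter λ = (−3.5) + (+0.77) + (+1.26) = -1.47 W/m²/K.
ΔT = −F/λ = −4.76/(-1.47) = 3.2 °C.

3.2 °C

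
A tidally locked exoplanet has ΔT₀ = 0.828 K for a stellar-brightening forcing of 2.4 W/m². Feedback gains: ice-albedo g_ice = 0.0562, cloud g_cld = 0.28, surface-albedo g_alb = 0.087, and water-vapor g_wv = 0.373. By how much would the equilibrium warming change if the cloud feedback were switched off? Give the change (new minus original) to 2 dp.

-2.35 K

Original: g = 0.7962, ΔT = 0.828/(1−0.7962) = 4.0628 K.
Without cloud: g' = 0.5162, ΔT' = 0.828/(1−0.5162) = 1.7115 K.
Change = 1.7115 − 4.0628 = -2.35 K.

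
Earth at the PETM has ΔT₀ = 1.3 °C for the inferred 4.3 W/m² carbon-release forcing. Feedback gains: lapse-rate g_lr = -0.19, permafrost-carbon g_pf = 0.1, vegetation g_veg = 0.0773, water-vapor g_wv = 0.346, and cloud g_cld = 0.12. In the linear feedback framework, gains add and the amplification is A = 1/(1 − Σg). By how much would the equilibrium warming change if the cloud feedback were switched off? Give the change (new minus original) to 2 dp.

-0.43 °C

Original: g = 0.4533, ΔT = 1.3/(1−0.4533) = 2.3779 °C.
Without cloud: g' = 0.3333, ΔT' = 1.3/(1−0.3333) = 1.9499 °C.
Change = 1.9499 − 2.3779 = -0.43 °C.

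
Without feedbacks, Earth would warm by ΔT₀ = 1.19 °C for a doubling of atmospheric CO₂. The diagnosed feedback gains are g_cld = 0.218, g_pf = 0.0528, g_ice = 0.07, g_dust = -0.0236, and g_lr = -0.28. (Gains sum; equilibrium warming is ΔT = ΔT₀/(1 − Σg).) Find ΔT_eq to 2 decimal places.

Total gain g = 0.218 + 0.0528 + 0.07 − 0.0236 − 0.28 = 0.0372.
Amplification A = 1/(1 − 0.0372) = 1.039.
ΔT = 1.19 × 1.039 = 1.24 °C.

1.24 °C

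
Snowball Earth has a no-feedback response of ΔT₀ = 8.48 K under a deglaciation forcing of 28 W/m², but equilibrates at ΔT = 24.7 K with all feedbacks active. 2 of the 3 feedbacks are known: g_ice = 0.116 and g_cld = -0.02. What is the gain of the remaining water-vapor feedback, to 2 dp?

0.56

Amplification A = ΔT/ΔT₀ = 24.7/8.48 = 2.913.
Total gain g = 1 − 1/A = 1 − 1/2.913 = 0.6567.
Known gains sum to 0.116 − 0.02 = 0.096.
g_wv = 0.6567 − 0.096 = 0.56.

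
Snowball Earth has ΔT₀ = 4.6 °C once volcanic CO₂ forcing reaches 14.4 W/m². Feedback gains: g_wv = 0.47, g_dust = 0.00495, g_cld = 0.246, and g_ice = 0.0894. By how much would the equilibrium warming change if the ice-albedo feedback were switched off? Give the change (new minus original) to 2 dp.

Original: g = 0.81035, ΔT = 4.6/(1−0.81035) = 24.2552 °C.
Without ice-albedo: g' = 0.72095, ΔT' = 4.6/(1−0.72095) = 16.4845 °C.
Change = 16.4845 − 24.2552 = -7.77 °C.

-7.77 °C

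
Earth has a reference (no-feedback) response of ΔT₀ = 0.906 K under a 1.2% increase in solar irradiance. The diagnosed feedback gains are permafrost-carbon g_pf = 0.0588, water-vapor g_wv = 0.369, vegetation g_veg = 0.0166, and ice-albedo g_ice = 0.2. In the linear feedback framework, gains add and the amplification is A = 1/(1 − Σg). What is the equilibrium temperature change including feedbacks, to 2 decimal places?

2.55 K

Total gain g = 0.0588 + 0.369 + 0.0166 + 0.2 = 0.6444.
Amplification A = 1/(1 − 0.6444) = 2.812.
ΔT = 0.906 × 2.812 = 2.55 K.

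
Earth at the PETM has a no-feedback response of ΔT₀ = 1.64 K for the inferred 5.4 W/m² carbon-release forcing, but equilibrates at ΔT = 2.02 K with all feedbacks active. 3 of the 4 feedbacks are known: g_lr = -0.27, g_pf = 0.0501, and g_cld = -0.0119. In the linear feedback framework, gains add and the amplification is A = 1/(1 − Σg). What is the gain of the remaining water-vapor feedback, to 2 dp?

Amplification A = ΔT/ΔT₀ = 2.02/1.64 = 1.232.
Total gain g = 1 − 1/A = 1 − 1/1.232 = 0.1883.
Known gains sum to -0.27 + 0.0501 − 0.0119 = -0.2318.
g_wv = 0.1883 + 0.2318 = 0.42.

0.42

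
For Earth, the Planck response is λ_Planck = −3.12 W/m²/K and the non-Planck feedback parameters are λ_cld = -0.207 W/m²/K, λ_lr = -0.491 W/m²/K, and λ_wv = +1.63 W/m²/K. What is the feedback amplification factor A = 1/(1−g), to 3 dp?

1.426

Convert to gains: g_cld = -0.207/3.12 = -0.06635; g_lr = -0.491/3.12 = -0.1574; g_wv = 1.63/3.12 = 0.5224.
Total gain g = 0.29865.
A = 1/(1 − 0.29865) = 1.426.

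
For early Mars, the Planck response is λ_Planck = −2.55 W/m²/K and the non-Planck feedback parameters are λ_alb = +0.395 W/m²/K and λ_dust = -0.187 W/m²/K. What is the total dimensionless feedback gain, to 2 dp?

Convert to gains: g_alb = 0.395/2.55 = 0.1549; g_dust = -0.187/2.55 = -0.07333.
Total gain g = 0.08157.

0.08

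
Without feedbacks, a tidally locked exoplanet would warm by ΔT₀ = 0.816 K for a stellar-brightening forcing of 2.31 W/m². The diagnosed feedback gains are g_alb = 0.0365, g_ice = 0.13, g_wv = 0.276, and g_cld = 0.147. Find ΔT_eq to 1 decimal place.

Total gain g = 0.0365 + 0.13 + 0.276 + 0.147 = 0.5895.
Amplification A = 1/(1 − 0.5895) = 2.436.
ΔT = 0.816 × 2.436 = 2.0 K.

2.0 K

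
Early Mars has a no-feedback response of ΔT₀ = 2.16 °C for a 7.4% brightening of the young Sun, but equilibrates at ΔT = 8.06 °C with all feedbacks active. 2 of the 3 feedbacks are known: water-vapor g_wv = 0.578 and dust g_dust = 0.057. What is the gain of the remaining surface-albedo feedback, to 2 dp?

Amplification A = ΔT/ΔT₀ = 8.06/2.16 = 3.731.
Total gain g = 1 − 1/A = 1 − 1/3.731 = 0.732.
Known gains sum to 0.578 + 0.057 = 0.635.
g_alb = 0.732 − 0.635 = 0.10.

0.10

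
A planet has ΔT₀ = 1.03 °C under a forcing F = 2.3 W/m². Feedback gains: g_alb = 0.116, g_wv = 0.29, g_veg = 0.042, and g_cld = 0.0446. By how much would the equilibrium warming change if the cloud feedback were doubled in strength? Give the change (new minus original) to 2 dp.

Original: g = 0.4926, ΔT = 1.03/(1−0.4926) = 2.0300 °C.
With doubled cloud: g' = 0.5372, ΔT' = 1.03/(1−0.5372) = 2.2256 °C.
Change = 2.2256 − 2.0300 = 0.20 °C.

0.20 °C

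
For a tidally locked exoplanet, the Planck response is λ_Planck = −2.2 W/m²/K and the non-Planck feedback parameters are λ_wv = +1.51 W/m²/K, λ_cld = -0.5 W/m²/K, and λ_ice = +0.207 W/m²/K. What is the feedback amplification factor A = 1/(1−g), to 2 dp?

2.24

Convert to gains: g_wv = 1.51/2.2 = 0.6864; g_cld = -0.5/2.2 = -0.2273; g_ice = 0.207/2.2 = 0.09409.
Total gain g = 0.55319.
A = 1/(1 − 0.55319) = 2.24.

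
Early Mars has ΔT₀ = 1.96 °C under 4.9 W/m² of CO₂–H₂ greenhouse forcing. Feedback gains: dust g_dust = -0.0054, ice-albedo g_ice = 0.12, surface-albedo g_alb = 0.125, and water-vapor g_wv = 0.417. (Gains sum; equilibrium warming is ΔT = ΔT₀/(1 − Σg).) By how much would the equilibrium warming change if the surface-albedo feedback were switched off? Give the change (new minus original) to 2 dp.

Original: g = 0.6566, ΔT = 1.96/(1−0.6566) = 5.7076 °C.
Without surface-albedo: g' = 0.5316, ΔT' = 1.96/(1−0.5316) = 4.1845 °C.
Change = 4.1845 − 5.7076 = -1.52 °C.

-1.52 °C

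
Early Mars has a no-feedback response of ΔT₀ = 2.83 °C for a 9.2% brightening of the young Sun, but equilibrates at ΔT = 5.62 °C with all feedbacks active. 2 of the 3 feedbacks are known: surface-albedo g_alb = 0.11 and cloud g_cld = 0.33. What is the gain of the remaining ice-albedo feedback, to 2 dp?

0.06

Amplification A = ΔT/ΔT₀ = 5.62/2.83 = 1.986.
Total gain g = 1 − 1/A = 1 − 1/1.986 = 0.4965.
Known gains sum to 0.11 + 0.33 = 0.44.
g_ice = 0.4965 − 0.44 = 0.06.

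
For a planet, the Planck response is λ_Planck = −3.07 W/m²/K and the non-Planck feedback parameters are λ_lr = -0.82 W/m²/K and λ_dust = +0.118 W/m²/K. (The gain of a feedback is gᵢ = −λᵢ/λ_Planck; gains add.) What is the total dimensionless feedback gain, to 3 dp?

-0.229

Convert to gains: g_lr = -0.82/3.07 = -0.2671; g_dust = 0.118/3.07 = 0.03844.
Total gain g = -0.22866.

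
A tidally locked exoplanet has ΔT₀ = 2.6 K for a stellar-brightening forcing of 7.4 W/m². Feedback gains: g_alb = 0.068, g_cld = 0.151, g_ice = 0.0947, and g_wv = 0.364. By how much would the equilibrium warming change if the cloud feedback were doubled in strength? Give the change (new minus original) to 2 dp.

7.11 K

Original: g = 0.6777, ΔT = 2.6/(1−0.6777) = 8.0670 K.
With doubled cloud: g' = 0.8287, ΔT' = 2.6/(1−0.8287) = 15.1781 K.
Change = 15.1781 − 8.0670 = 7.11 K.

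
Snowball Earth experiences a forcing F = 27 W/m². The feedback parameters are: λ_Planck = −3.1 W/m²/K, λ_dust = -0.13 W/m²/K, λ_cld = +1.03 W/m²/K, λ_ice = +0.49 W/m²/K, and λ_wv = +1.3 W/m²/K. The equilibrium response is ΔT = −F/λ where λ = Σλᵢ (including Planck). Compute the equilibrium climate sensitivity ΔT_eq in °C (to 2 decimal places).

Net feedback parameter λ = (−3.1) + (-0.13) + (+1.03) + (+0.49) + (+1.3) = -0.41 W/m²/K.
ΔT = −F/λ = −27/(-0.41) = 65.85 °C.

65.85 °C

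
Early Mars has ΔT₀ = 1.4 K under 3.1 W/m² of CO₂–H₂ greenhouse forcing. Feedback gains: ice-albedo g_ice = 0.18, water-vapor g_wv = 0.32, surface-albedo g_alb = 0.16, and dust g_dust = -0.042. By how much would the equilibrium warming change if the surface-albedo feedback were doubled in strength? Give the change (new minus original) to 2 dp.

2.64 K

Original: g = 0.618, ΔT = 1.4/(1−0.618) = 3.6649 K.
With doubled surface-albedo: g' = 0.778, ΔT' = 1.4/(1−0.778) = 6.3063 K.
Change = 6.3063 − 3.6649 = 2.64 K.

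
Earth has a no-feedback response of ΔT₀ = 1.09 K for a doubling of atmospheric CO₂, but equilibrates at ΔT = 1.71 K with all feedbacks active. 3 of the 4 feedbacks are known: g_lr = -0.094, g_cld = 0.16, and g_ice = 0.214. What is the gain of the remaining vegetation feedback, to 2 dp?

Amplification A = ΔT/ΔT₀ = 1.71/1.09 = 1.569.
Total gain g = 1 − 1/A = 1 − 1/1.569 = 0.3627.
Known gains sum to -0.094 + 0.16 + 0.214 = 0.28.
g_veg = 0.3627 − 0.28 = 0.08.

0.08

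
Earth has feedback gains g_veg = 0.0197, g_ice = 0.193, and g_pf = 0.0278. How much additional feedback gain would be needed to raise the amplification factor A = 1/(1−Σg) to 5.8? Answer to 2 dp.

0.59

Current total gain = 0.2405.
Target gain for A = 5.8: g* = 1 − 1/5.8 = 0.8276.
Additional gain needed = 0.8276 − 0.2405 = 0.59.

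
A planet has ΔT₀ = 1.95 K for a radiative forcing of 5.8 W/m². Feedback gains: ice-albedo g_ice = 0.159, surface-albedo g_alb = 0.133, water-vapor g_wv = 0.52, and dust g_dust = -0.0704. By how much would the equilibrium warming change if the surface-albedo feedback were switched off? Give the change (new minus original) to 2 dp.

Original: g = 0.7416, ΔT = 1.95/(1−0.7416) = 7.5464 K.
Without surface-albedo: g' = 0.6086, ΔT' = 1.95/(1−0.6086) = 4.9821 K.
Change = 4.9821 − 7.5464 = -2.56 K.

-2.56 K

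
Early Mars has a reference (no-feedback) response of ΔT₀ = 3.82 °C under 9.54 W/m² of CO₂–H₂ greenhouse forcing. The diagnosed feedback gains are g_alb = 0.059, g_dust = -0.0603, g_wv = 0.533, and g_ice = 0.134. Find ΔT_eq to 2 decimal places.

11.43 °C

Total gain g = 0.059 − 0.0603 + 0.533 + 0.134 = 0.6657.
Amplification A = 1/(1 − 0.6657) = 2.991.
ΔT = 3.82 × 2.991 = 11.43 °C.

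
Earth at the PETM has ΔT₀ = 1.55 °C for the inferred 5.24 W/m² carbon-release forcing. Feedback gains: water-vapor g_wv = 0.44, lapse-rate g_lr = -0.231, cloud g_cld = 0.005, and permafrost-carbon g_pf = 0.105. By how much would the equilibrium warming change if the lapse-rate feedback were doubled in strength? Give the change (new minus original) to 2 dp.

Original: g = 0.319, ΔT = 1.55/(1−0.319) = 2.2761 °C.
With doubled lapse-rate: g' = 0.088, ΔT' = 1.55/(1−0.088) = 1.6996 °C.
Change = 1.6996 − 2.2761 = -0.58 °C.

-0.58 °C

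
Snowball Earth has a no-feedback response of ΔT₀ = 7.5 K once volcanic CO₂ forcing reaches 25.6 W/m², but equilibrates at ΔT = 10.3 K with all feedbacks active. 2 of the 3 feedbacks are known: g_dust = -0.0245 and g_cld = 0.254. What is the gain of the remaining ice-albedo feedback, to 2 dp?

0.04

Amplification A = ΔT/ΔT₀ = 10.3/7.5 = 1.373.
Total gain g = 1 − 1/A = 1 − 1/1.373 = 0.2717.
Known gains sum to -0.0245 + 0.254 = 0.2295.
g_ice = 0.2717 − 0.2295 = 0.04.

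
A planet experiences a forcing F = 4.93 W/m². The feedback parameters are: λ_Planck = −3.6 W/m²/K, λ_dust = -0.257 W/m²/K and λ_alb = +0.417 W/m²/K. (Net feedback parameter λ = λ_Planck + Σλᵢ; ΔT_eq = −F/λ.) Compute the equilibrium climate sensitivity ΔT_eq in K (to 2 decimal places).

Net feedback parameter λ = (−3.6) + (-0.257) + (+0.417) = -3.44 W/m²/K.
ΔT = −F/λ = −4.93/(-3.44) = 1.43 K.

1.43 K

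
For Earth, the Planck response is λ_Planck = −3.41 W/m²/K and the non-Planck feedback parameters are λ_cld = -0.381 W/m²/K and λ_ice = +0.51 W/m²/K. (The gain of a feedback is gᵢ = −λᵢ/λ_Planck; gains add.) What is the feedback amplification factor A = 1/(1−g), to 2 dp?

Convert to gains: g_cld = -0.381/3.41 = -0.1117; g_ice = 0.51/3.41 = 0.1496.
Total gain g = 0.0379.
A = 1/(1 − 0.0379) = 1.04.

1.04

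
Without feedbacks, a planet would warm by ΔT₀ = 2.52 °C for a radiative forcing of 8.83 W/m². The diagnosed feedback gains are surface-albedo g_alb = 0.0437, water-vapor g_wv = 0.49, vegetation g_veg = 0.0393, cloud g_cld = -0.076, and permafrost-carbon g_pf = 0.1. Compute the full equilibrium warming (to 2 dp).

6.25 °C

Total gain g = 0.0437 + 0.49 + 0.0393 − 0.076 + 0.1 = 0.597.
Amplification A = 1/(1 − 0.597) = 2.481.
ΔT = 2.52 × 2.481 = 6.25 °C.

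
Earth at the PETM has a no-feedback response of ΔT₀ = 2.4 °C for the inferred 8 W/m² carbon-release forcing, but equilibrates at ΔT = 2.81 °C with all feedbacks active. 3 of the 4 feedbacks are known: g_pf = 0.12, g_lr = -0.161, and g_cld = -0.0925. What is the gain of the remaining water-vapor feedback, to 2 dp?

Amplification A = ΔT/ΔT₀ = 2.81/2.4 = 1.171.
Total gain g = 1 − 1/A = 1 − 1/1.171 = 0.146.
Known gains sum to 0.12 − 0.161 − 0.0925 = -0.1335.
g_wv = 0.146 + 0.1335 = 0.28.

0.28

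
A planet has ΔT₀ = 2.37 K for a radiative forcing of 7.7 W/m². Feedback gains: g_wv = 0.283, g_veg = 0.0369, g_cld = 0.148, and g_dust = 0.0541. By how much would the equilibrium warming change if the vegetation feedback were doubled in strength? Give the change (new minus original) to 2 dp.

0.41 K

Original: g = 0.522, ΔT = 2.37/(1−0.522) = 4.9582 K.
With doubled vegetation: g' = 0.5589, ΔT' = 2.37/(1−0.5589) = 5.3729 K.
Change = 5.3729 − 4.9582 = 0.41 K.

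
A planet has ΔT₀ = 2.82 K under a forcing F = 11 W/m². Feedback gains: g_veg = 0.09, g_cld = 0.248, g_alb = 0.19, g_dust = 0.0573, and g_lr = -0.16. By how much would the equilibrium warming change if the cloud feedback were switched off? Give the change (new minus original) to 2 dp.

Original: g = 0.4253, ΔT = 2.82/(1−0.4253) = 4.9069 K.
Without cloud: g' = 0.1773, ΔT' = 2.82/(1−0.1773) = 3.4277 K.
Change = 3.4277 − 4.9069 = -1.48 K.

-1.48 K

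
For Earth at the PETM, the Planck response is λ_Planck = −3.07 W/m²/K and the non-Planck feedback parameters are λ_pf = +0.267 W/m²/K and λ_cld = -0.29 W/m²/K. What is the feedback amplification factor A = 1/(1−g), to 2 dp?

Convert to gains: g_pf = 0.267/3.07 = 0.08697; g_cld = -0.29/3.07 = -0.09446.
Total gain g = -0.00749.
A = 1/(1 + 0.00749) = 0.99.

0.99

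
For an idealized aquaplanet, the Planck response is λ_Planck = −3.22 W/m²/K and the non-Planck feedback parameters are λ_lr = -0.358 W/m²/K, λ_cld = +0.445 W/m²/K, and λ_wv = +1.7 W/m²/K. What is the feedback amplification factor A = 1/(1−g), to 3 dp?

Convert to gains: g_lr = -0.358/3.22 = -0.1112; g_cld = 0.445/3.22 = 0.1382; g_wv = 1.7/3.22 = 0.528.
Total gain g = 0.555.
A = 1/(1 − 0.555) = 2.247.

2.247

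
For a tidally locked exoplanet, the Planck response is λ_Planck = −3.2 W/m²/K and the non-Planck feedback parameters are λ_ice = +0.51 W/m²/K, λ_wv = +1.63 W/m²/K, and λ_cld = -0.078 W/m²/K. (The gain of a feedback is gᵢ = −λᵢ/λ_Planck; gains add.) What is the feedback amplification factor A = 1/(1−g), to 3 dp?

Convert to gains: g_ice = 0.51/3.2 = 0.1594; g_wv = 1.63/3.2 = 0.5094; g_cld = -0.078/3.2 = -0.02437.
Total gain g = 0.64443.
A = 1/(1 − 0.64443) = 2.812.

2.812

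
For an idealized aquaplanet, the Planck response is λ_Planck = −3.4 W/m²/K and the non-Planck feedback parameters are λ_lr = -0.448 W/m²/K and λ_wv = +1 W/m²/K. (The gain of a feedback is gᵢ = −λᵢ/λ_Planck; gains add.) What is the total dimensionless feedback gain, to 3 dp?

0.162

Convert to gains: g_lr = -0.448/3.4 = -0.1318; g_wv = 1/3.4 = 0.2941.
Total gain g = 0.1623.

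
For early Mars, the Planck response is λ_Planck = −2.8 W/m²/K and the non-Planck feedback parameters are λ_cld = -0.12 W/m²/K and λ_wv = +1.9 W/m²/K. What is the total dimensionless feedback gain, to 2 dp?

Convert to gains: g_cld = -0.12/2.8 = -0.04286; g_wv = 1.9/2.8 = 0.6786.
Total gain g = 0.63574.

0.64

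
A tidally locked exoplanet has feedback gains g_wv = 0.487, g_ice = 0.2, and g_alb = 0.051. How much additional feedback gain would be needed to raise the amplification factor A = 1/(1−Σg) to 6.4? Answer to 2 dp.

Current total gain = 0.738.
Target gain for A = 6.4: g* = 1 − 1/6.4 = 0.8438.
Additional gain needed = 0.8438 − 0.738 = 0.11.

0.11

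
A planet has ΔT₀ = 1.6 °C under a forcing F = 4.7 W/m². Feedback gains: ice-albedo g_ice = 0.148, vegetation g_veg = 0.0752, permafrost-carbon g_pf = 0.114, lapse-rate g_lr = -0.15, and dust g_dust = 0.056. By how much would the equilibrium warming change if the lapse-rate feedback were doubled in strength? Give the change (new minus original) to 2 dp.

-0.35 °C

Original: g = 0.2432, ΔT = 1.6/(1−0.2432) = 2.1142 °C.
With doubled lapse-rate: g' = 0.0932, ΔT' = 1.6/(1−0.0932) = 1.7644 °C.
Change = 1.7644 − 2.1142 = -0.35 °C.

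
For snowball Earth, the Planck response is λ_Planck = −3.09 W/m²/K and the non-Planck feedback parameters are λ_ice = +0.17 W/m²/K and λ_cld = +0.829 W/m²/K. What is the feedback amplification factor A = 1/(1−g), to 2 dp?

Convert to gains: g_ice = 0.17/3.09 = 0.05502; g_cld = 0.829/3.09 = 0.2683.
Total gain g = 0.32332.
A = 1/(1 − 0.32332) = 1.48.

1.48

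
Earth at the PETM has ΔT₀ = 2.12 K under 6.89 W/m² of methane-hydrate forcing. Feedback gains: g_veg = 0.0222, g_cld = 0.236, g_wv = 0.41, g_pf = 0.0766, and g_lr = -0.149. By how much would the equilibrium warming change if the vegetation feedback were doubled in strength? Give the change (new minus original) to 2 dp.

Original: g = 0.5958, ΔT = 2.12/(1−0.5958) = 5.2449 K.
With doubled vegetation: g' = 0.618, ΔT' = 2.12/(1−0.618) = 5.5497 K.
Change = 5.5497 − 5.2449 = 0.30 K.

0.30 K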